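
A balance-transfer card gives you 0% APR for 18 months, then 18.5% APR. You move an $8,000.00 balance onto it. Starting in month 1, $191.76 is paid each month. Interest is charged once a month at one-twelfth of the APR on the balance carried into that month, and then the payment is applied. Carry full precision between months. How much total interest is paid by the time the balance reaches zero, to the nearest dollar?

$1,157

Promo months 1–18 at r₀ = 0%/12 = 0; months 19+ at r₁ = 18.5%/12 = 0.0154167.
After month 18 (no interest yet): B = $8,000.00 − 18·$191.76 = $4,548.32.
Then at r₁ with $191.76/mo: n₂ = −ln(1 − r₁·B/P)/ln(1+r₁) ≈ 29.75 → 30 more payments.
Total paid = 47·$191.76 + $144.49 = $9,157.21; interest = $9,157.21 − $8,000.00 = $1,157.21.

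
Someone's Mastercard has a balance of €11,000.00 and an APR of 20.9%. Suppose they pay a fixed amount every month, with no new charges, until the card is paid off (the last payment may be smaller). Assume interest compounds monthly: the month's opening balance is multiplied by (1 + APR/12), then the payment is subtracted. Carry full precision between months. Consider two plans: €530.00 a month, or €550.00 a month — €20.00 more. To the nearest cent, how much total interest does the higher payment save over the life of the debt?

€128.79

Monthly rate r = 20.9%/12 = 1.74167% = 0.0174167.
At €530.00/mo: n = ⌈−ln(1 − rB₀/P)/ln(1+r)⌉ = 26 payments (last €519.77); total interest = total paid − €11,000.00 = €2,769.77.
At €550.00/mo: 25 payments (last €440.98); total interest €2,640.98.
Interest saved = €2,769.77 − €2,640.98 = €128.79.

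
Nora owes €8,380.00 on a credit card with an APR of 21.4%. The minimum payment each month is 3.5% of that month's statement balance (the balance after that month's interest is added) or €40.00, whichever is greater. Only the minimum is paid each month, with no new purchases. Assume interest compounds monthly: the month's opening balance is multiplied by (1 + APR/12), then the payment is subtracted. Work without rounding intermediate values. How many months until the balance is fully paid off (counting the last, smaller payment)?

Monthly rate r = 21.4%/12 = 1.78333% = 0.0178333.
While 3.5% of the post-interest balance exceeds €40.00, each month B ← (B·(1+r))·(1 − 0.035), i.e. B shrinks by the factor (1+r)·0.965 = 0.98221.
This holds for months 1–112. Entering month 113 the balance is €1,122.25; 3.5% of the post-interest balance is now below €40.00, so the flat €40.00 minimum applies from here.
From month 113 a fixed €40.00 at rate r clears €1,122.25 in 40 more payments. Total: 112 + 40 = 152 months.

152 months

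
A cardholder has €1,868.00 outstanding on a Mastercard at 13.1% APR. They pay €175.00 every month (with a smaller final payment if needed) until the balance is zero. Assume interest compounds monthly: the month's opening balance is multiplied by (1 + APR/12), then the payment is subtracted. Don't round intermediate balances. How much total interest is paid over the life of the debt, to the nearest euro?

€129

Monthly rate r = 13.1%/12 = 1.09167% = 0.0109167.
Payoff takes n = ⌈−ln(1 − rB₀/P)/ln(1+r)⌉ = ⌈11.411⌉ = 12 payments; the last is €72.16.
Total paid = 11·€175.00 + €72.16 = €1,997.16.
Total interest = total paid − principal = €1,997.16 − €1,868.00 = €129.16.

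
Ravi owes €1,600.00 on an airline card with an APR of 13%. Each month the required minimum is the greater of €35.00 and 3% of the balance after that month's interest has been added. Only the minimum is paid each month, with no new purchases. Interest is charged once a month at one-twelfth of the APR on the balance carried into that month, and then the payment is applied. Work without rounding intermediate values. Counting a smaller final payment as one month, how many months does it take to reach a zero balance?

58 months

Monthly rate r = 13%/12 = 1.08333% = 0.0108333.
While 3% of the post-interest balance exceeds €35.00, each month B ← (B·(1+r))·(1 − 0.03), i.e. B shrinks by the factor (1+r)·0.97 = 0.98051.
This holds for months 1–17. Entering month 18 the balance is €1,144.96; 3% of the post-interest balance is now below €35.00, so the flat €35.00 minimum applies from here.
From month 18 a fixed €35.00 at rate r clears €1,144.96 in 41 more payments. Total: 17 + 41 = 58 months.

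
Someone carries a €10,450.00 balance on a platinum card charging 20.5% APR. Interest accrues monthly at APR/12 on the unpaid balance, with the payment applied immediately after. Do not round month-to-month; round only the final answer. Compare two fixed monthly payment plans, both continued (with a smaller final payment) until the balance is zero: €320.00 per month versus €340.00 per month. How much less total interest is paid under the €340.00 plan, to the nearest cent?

€473.76

Monthly rate r = 20.5%/12 = 1.70833% = 0.0170833.
At €320.00/mo: n = ⌈−ln(1 − rB₀/P)/ln(1+r)⌉ = 49 payments (last €58.85); total interest = total paid − €10,450.00 = €4,968.85.
At €340.00/mo: 44 payments (last €325.09); total interest €4,495.09.
Interest saved = €4,968.85 − €4,495.09 = €473.76.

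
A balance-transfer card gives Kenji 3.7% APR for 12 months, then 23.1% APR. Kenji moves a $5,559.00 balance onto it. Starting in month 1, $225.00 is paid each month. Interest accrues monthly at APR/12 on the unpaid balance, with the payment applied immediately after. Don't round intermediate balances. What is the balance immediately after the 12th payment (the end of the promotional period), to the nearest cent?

$3,021.95

Promo months 1–12 at r₀ = 3.7%/12 = 0.00308333; months 13+ at r₁ = 23.1%/12 = 0.01925.
After month 12: iterate B ← B·(1+r₀) − $225.00 for 12 months → $3,021.95.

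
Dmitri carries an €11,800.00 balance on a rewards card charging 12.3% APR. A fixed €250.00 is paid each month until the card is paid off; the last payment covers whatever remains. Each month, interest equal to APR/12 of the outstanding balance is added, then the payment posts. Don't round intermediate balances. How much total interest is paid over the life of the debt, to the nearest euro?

Monthly rate r = 12.3%/12 = 1.025% = 0.01025.
Payoff takes n = ⌈−ln(1 − rB₀/P)/ln(1+r)⌉ = ⌈64.843⌉ = 65 payments; the last is €211.00.
Total paid = 64·€250.00 + €211.00 = €16,211.00.
Total interest = total paid − principal = €16,211.00 − €11,800.00 = €4,411.00.

€4,411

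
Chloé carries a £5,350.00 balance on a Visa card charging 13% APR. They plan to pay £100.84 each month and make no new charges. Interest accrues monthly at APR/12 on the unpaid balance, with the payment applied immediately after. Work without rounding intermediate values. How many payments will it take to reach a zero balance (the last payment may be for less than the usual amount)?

Monthly rate r = 13%/12 = 1.08333% = 0.0108333.
Recurrence: B ← B·(1+r) − £100.84.
Month 1: interest £57.96; balance after payment £5,307.12.
Month 2: interest £57.49; balance after payment £5,263.77.
Closed form: n = −ln(1 − rB₀/P)/ln(1+r) = −ln(0.42524)/ln(1.01083) ≈ 79.358, so the balance reaches zero during payment 80.

80 payments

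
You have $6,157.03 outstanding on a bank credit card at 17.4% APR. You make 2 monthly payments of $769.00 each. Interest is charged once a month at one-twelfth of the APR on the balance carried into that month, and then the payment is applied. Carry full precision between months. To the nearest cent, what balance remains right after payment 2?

Monthly rate r = 17.4%/12 = 1.45% = 0.0145.
Each month: B ← B·(1+r) − $769.00.
Month 1: interest $89.28; balance after payment $5,477.31.
Month 2: interest $79.42; balance after payment $4,787.73.

$4,787.73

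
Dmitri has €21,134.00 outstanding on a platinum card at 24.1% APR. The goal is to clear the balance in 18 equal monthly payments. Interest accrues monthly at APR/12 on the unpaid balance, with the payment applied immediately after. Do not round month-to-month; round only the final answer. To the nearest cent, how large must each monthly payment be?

Monthly rate r = 24.1%/12 = 2.00833% = 0.0200833.
Level-payment amortization: P = B₀·r / (1 − (1+r)^(−n)) = 21134.00·0.0200833 / (1 − 1.02008^(−18)).
Denominator 1 − (1+r)^(−18) = 0.300869472.
P = 424.441 / 0.300869472 ≈ 1410.72.

€1,410.72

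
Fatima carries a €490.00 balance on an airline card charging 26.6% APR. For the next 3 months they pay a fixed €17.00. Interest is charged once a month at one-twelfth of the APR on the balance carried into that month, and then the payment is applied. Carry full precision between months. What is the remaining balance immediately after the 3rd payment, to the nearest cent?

€471.17

Monthly rate r = 26.6%/12 = 2.21667% = 0.0221667.
Each month: B ← B·(1+r) − €17.00.
Month 1: interest €10.86; balance after payment €483.86.
Month 2: interest €10.73; balance after payment €477.59.
Month 3: interest €10.59; balance after payment €471.17.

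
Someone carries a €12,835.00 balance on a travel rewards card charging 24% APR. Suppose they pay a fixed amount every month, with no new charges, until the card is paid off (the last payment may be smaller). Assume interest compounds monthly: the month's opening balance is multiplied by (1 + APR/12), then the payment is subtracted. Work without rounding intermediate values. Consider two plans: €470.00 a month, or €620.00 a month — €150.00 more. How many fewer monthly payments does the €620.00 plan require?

Monthly rate r = 24%/12 = 2% = 0.02.
At €470.00/mo: n = ⌈−ln(1 − rB₀/P)/ln(1+r)⌉ = 40 payments (last €421.26); total interest = total paid − €12,835.00 = €5,916.26.
At €620.00/mo: 27 payments (last €614.41); total interest €3,899.41.
Payments saved = 40 − 27 = 13.

13 fewer payments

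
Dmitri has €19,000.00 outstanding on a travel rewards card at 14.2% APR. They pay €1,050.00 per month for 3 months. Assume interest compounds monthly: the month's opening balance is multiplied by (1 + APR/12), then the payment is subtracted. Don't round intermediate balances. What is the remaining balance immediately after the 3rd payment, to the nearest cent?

€16,495.09

Monthly rate r = 14.2%/12 = 1.18333% = 0.0118333.
Each month: B ← B·(1+r) − €1,050.00.
Month 1: interest €224.83; balance after payment €18,174.83.
Month 2: interest €215.07; balance after payment €17,339.90.
Month 3: interest €205.19; balance after payment €16,495.09.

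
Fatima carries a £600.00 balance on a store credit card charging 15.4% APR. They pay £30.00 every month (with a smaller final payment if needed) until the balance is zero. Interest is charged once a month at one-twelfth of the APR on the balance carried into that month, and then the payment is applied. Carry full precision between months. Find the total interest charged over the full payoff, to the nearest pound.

£98

Monthly rate r = 15.4%/12 = 1.28333% = 0.0128333.
Payoff takes n = ⌈−ln(1 − rB₀/P)/ln(1+r)⌉ = ⌈23.261⌉ = 24 payments; the last is £7.85.
Total paid = 23·£30.00 + £7.85 = £697.85.
Total interest = total paid − principal = £697.85 − £600.00 = £97.85.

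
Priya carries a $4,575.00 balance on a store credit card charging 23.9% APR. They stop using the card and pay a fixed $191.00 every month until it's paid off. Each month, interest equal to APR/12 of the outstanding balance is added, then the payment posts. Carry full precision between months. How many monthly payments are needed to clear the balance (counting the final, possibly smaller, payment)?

Monthly rate r = 23.9%/12 = 1.99167% = 0.0199167.
Recurrence: B ← B·(1+r) − $191.00.
Month 1: interest $91.12; balance after payment $4,475.12.
Month 2: interest $89.13; balance after payment $4,373.25.
Closed form: n = −ln(1 − rB₀/P)/ln(1+r) = −ln(0.52294)/ln(1.01992) ≈ 32.873, so the balance reaches zero during payment 33.

33 months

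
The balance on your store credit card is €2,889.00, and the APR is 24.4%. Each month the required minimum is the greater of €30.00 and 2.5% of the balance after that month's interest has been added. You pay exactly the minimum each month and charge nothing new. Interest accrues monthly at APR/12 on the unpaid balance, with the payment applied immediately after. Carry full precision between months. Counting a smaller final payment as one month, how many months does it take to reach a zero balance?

Monthly rate r = 24.4%/12 = 2.03333% = 0.0203333.
While 2.5% of the post-interest balance exceeds €30.00, each month B ← (B·(1+r))·(1 − 0.025), i.e. B shrinks by the factor (1+r)·0.975 = 0.99482.
This holds for months 1–174. Entering month 175 the balance is €1,171.31; 2.5% of the post-interest balance is now below €30.00, so the flat €30.00 minimum applies from here.
From month 175 a fixed €30.00 at rate r clears €1,171.31 in 79 more payments. Total: 174 + 79 = 253 months.

253 months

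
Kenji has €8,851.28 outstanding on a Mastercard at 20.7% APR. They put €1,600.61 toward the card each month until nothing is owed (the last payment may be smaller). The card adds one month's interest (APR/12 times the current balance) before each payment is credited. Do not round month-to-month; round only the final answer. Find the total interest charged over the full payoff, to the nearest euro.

€533

Monthly rate r = 20.7%/12 = 1.725% = 0.01725.
Payoff takes n = ⌈−ln(1 − rB₀/P)/ln(1+r)⌉ = ⌈5.862⌉ = 6 payments; the last is €1,380.96.
Total paid = 5·€1,600.61 + €1,380.96 = €9,384.01.
Total interest = total paid − principal = €9,384.01 − €8,851.28 = €532.73.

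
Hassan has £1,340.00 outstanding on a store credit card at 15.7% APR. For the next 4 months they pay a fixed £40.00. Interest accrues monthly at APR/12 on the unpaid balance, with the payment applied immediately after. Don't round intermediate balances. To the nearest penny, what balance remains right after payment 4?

Monthly rate r = 15.7%/12 = 1.30833% = 0.0130833.
Each month: B ← B·(1+r) − £40.00.
Month 1: interest £17.53; balance after payment £1,317.53.
Month 2: interest £17.24; balance after payment £1,294.77.
Month 3: interest £16.94; balance after payment £1,271.71.
Month 4: interest £16.64; balance after payment £1,248.35.

£1,248.35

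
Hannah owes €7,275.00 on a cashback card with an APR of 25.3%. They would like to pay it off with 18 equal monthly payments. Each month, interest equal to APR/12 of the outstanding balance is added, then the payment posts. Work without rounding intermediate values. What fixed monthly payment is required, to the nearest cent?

€489.89

Monthly rate r = 25.3%/12 = 2.10833% = 0.0210833.
Level-payment amortization: P = B₀·r / (1 − (1+r)^(−n)) = 7275.00·0.0210833 / (1 − 1.02108^(−18)).
Denominator 1 − (1+r)^(−18) = 0.313091919.
P = 153.381 / 0.313091919 ≈ 489.89.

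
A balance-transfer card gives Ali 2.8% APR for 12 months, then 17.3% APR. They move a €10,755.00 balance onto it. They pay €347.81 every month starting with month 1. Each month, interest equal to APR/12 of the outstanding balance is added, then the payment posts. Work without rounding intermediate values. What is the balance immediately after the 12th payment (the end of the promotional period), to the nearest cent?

€6,832.33

Promo months 1–12 at r₀ = 2.8%/12 = 0.00233333; months 13+ at r₁ = 17.3%/12 = 0.0144167.
After month 12: iterate B ← B·(1+r₀) − €347.81 for 12 months → €6,832.33.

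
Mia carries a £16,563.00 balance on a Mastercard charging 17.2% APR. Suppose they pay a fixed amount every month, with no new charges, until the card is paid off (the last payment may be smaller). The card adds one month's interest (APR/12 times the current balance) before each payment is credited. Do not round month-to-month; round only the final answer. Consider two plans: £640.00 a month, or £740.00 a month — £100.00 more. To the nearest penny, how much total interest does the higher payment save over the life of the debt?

£729.90

Monthly rate r = 17.2%/12 = 1.43333% = 0.0143333.
At £640.00/mo: n = ⌈−ln(1 − rB₀/P)/ln(1+r)⌉ = 33 payments (last £366.34); total interest = total paid − £16,563.00 = £4,283.34.
At £740.00/mo: 28 payments (last £136.44); total interest £3,553.44.
Interest saved = £4,283.34 − £3,553.44 = £729.90.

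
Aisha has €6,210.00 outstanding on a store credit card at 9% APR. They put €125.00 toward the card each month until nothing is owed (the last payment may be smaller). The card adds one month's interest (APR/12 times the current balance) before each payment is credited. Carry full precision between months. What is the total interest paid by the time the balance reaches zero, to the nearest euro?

Monthly rate r = 9%/12 = 0.75% = 0.0075.
Payoff takes n = ⌈−ln(1 − rB₀/P)/ln(1+r)⌉ = ⌈62.389⌉ = 63 payments; the last is €48.73.
Total paid = 62·€125.00 + €48.73 = €7,798.73.
Total interest = total paid − principal = €7,798.73 − €6,210.00 = €1,588.73.

€1,589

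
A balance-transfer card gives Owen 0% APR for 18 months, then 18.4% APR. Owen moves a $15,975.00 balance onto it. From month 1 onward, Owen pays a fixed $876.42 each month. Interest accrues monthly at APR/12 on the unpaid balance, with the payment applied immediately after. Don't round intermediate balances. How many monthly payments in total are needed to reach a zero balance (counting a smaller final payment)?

Promo months 1–18 at r₀ = 0%/12 = 0; months 19+ at r₁ = 18.4%/12 = 0.0153333.
After month 18 (no interest yet): B = $15,975.00 − 18·$876.42 = $199.44.
Then at r₁ with $876.42/mo: n₂ = −ln(1 − r₁·B/P)/ln(1+r₁) ≈ 0.23 → 1 more payments.

19 months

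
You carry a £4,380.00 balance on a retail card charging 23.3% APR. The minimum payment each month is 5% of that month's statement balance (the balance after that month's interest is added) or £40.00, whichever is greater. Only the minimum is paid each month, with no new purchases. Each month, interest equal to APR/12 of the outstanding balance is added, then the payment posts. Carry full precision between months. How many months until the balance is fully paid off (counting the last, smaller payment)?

Monthly rate r = 23.3%/12 = 1.94167% = 0.0194167.
While 5% of the post-interest balance exceeds £40.00, each month B ← (B·(1+r))·(1 − 0.05), i.e. B shrinks by the factor (1+r)·0.95 = 0.96845.
This holds for months 1–54. Entering month 55 the balance is £775.43; 5% of the post-interest balance is now below £40.00, so the flat £40.00 minimum applies from here.
From month 55 a fixed £40.00 at rate r clears £775.43 in 25 more payments. Total: 54 + 25 = 79 months.

79 months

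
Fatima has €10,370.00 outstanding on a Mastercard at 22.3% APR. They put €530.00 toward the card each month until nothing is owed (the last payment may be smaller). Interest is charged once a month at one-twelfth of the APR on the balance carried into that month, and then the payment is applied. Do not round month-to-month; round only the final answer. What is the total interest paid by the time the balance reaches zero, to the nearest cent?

Monthly rate r = 22.3%/12 = 1.85833% = 0.0185833.
Payoff takes n = ⌈−ln(1 − rB₀/P)/ln(1+r)⌉ = ⌈24.544⌉ = 25 payments; the last is €289.77.
Total paid = 24·€530.00 + €289.77 = €13,009.77.
Total interest = total paid − principal = €13,009.77 − €10,370.00 = €2,639.77.

€2,639.77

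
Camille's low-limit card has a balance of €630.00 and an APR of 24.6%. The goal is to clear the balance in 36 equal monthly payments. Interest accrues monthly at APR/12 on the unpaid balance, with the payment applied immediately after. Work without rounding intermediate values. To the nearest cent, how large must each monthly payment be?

€24.92

Monthly rate r = 24.6%/12 = 2.05% = 0.0205.
Level-payment amortization: P = B₀·r / (1 − (1+r)^(−n)) = 630.00·0.0205 / (1 − 1.0205^(−36)).
Denominator 1 − (1+r)^(−36) = 0.518349879.
P = 12.915 / 0.518349879 ≈ 24.92.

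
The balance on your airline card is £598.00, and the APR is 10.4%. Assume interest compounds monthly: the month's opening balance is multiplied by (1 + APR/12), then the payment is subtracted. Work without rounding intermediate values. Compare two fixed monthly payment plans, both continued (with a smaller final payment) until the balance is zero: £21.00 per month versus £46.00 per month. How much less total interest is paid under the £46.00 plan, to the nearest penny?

£52.50

Monthly rate r = 10.4%/12 = 0.866667% = 0.00866667.
At £21.00/mo: n = ⌈−ln(1 − rB₀/P)/ln(1+r)⌉ = 33 payments (last £17.72); total interest = total paid − £598.00 = £91.72.
At £46.00/mo: 14 payments (last £39.22); total interest £39.22.
Interest saved = £91.72 − £39.22 = £52.50.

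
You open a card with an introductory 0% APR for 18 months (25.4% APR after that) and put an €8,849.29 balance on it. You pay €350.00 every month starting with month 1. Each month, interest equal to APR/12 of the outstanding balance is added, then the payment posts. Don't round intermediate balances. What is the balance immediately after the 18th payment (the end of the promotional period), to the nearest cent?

Promo months 1–18 at r₀ = 0%/12 = 0; months 19+ at r₁ = 25.4%/12 = 0.0211667.
After month 18 (no interest yet): B = €8,849.29 − 18·€350.00 = €2,549.29.

€2,549.29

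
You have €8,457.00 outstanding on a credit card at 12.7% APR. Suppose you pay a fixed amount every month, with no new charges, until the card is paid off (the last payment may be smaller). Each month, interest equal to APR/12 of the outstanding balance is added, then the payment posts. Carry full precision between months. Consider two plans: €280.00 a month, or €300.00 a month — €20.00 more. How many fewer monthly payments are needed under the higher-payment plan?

3 fewer payments

Monthly rate r = 12.7%/12 = 1.05833% = 0.0105833.
At €280.00/mo: n = ⌈−ln(1 − rB₀/P)/ln(1+r)⌉ = 37 payments (last €164.10); total interest = total paid − €8,457.00 = €1,787.10.
At €300.00/mo: 34 payments (last €196.91); total interest €1,639.91.
Payments saved = 37 − 34 = 3.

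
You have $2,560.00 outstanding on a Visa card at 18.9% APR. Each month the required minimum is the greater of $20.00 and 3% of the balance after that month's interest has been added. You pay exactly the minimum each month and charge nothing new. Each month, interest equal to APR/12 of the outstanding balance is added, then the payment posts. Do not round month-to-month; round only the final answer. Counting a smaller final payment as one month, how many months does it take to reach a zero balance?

Monthly rate r = 18.9%/12 = 1.575% = 0.01575.
While 3% of the post-interest balance exceeds $20.00, each month B ← (B·(1+r))·(1 − 0.03), i.e. B shrinks by the factor (1+r)·0.97 = 0.98528.
This holds for months 1–92. Entering month 93 the balance is $654.08; 3% of the post-interest balance is now below $20.00, so the flat $20.00 minimum applies from here.
From month 93 a fixed $20.00 at rate r clears $654.08 in 47 more payments. Total: 92 + 47 = 139 months.

139 months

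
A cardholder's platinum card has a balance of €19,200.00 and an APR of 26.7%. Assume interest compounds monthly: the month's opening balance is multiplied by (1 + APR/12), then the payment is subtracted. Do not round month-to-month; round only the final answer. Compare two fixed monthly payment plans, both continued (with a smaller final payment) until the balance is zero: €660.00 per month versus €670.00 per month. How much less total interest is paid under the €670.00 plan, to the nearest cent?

Monthly rate r = 26.7%/12 = 2.225% = 0.02225.
At €660.00/mo: n = ⌈−ln(1 − rB₀/P)/ln(1+r)⌉ = 48 payments (last €234.83); total interest = total paid − €19,200.00 = €12,054.83.
At €670.00/mo: 47 payments (last €84.84); total interest €11,704.84.
Interest saved = €12,054.83 − €11,704.84 = €349.99.

€349.99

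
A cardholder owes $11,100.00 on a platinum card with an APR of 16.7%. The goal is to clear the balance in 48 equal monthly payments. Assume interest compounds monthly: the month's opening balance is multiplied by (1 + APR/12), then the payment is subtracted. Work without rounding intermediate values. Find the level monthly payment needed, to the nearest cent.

$318.57

Monthly rate r = 16.7%/12 = 1.39167% = 0.0139167.
Level-payment amortization: P = B₀·r / (1 − (1+r)^(−n)) = 11100.00·0.0139167 / (1 − 1.01392^(−48)).
Denominator 1 − (1+r)^(−48) = 0.48490015.
P = 154.475 / 0.48490015 ≈ 318.57.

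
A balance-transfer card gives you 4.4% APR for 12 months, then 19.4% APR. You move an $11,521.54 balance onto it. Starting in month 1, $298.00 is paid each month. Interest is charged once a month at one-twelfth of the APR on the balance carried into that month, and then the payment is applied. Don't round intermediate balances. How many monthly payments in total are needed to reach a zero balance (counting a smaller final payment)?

Promo months 1–12 at r₀ = 4.4%/12 = 0.00366667; months 13+ at r₁ = 19.4%/12 = 0.0161667.
After month 12: iterate B ← B·(1+r₀) − $298.00 for 12 months → $8,389.83.
Then at r₁ with $298.00/mo: n₂ = −ln(1 − r₁·B/P)/ln(1+r₁) ≈ 37.86 → 38 more payments.

50 payments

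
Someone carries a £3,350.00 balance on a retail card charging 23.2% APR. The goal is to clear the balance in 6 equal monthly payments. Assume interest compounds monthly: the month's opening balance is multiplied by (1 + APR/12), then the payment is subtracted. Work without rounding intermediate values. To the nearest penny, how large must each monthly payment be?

£596.72

Monthly rate r = 23.2%/12 = 1.93333% = 0.0193333.
Level-payment amortization: P = B₀·r / (1 − (1+r)^(−n)) = 3350.00·0.0193333 / (1 − 1.01933^(−6)).
Denominator 1 − (1+r)^(−6) = 0.108538397.
P = 64.7667 / 0.108538397 ≈ 596.72.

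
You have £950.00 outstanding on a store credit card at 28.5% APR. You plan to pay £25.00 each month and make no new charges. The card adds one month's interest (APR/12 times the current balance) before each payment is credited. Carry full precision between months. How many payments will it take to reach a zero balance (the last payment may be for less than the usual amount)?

Monthly rate r = 28.5%/12 = 2.375% = 0.02375.
Recurrence: B ← B·(1+r) − £25.00.
Month 1: interest £22.56; balance after payment £947.56.
Month 2: interest £22.50; balance after payment £945.07.
Closed form: n = −ln(1 − rB₀/P)/ln(1+r) = −ln(0.0975)/ln(1.02375) ≈ 99.176, so the balance reaches zero during payment 100.

100 months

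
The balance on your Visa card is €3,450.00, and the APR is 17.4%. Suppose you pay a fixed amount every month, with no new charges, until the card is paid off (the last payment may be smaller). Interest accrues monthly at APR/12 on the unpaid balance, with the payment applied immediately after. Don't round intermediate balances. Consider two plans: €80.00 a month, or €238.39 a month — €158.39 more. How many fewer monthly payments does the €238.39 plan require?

52 fewer payments

Monthly rate r = 17.4%/12 = 1.45% = 0.0145.
At €80.00/mo: n = ⌈−ln(1 − rB₀/P)/ln(1+r)⌉ = 69 payments (last €15.33); total interest = total paid − €3,450.00 = €2,005.33.
At €238.39/mo: 17 payments (last €86.38); total interest €450.62.
Payments saved = 69 − 17 = 52.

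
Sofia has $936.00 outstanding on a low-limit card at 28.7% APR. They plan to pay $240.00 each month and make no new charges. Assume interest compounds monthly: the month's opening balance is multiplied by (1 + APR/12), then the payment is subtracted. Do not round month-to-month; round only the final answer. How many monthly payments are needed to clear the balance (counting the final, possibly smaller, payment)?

5 months

Monthly rate r = 28.7%/12 = 2.39167% = 0.0239167.
Recurrence: B ← B·(1+r) − $240.00.
Month 1: interest $22.39; balance after payment $718.39.
Month 2: interest $17.18; balance after payment $495.57.
Month 3: interest $11.85; balance after payment $267.42.
Month 4: interest $6.40; balance after payment $33.82.
Month 5: interest $0.81; balance after payment $0.00.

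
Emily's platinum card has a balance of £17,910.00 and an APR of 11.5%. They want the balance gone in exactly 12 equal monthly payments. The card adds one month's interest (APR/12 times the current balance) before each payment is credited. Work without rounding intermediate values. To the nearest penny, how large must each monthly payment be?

£1,587.10

Monthly rate r = 11.5%/12 = 0.958333% = 0.00958333.
Level-payment amortization: P = B₀·r / (1 − (1+r)^(−n)) = 17910.00·0.00958333 / (1 − 1.00958^(−12)).
Denominator 1 − (1+r)^(−12) = 0.108145658.
P = 171.637 / 0.108145658 ≈ 1587.10.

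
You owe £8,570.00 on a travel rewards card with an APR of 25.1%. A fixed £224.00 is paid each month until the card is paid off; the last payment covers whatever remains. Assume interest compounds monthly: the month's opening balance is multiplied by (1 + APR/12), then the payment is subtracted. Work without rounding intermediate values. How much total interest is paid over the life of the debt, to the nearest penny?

Monthly rate r = 25.1%/12 = 2.09167% = 0.0209167.
Payoff takes n = ⌈−ln(1 − rB₀/P)/ln(1+r)⌉ = ⌈77.807⌉ = 78 payments; the last is £181.22.
Total paid = 77·£224.00 + £181.22 = £17,429.22.
Total interest = total paid − principal = £17,429.22 − £8,570.00 = £8,859.22.

£8,859.22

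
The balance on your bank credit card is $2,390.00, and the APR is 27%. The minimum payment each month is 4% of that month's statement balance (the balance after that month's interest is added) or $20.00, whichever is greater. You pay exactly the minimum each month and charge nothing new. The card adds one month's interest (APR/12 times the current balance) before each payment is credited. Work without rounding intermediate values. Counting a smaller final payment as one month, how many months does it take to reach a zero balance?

Monthly rate r = 27%/12 = 2.25% = 0.0225.
While 4% of the post-interest balance exceeds $20.00, each month B ← (B·(1+r))·(1 − 0.04), i.e. B shrinks by the factor (1+r)·0.96 = 0.9816.
This holds for months 1–86. Entering month 87 the balance is $483.92; 4% of the post-interest balance is now below $20.00, so the flat $20.00 minimum applies from here.
From month 87 a fixed $20.00 at rate r clears $483.92 in 36 more payments. Total: 86 + 36 = 122 months.

122 months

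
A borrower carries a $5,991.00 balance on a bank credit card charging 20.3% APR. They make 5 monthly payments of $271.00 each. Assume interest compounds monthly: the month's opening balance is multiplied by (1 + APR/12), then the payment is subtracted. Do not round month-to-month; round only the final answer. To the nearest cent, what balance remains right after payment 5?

$5,113.55

Monthly rate r = 20.3%/12 = 1.69167% = 0.0169167.
Each month: B ← B·(1+r) − $271.00.
Month 1: interest $101.35; balance after payment $5,821.35.
Month 2: interest $98.48; balance after payment $5,648.83.
Month 3: interest $95.56; balance after payment $5,473.38.
Month 4: interest $92.59; balance after payment $5,294.98.
Month 5: interest $89.57; balance after payment $5,113.55.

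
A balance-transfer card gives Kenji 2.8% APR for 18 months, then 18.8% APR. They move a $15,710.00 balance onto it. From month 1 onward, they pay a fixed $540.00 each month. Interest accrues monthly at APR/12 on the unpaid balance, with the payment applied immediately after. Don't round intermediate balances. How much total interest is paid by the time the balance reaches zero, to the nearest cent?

$1,230.16

Promo months 1–18 at r₀ = 2.8%/12 = 0.00233333; months 19+ at r₁ = 18.8%/12 = 0.0156667.
After month 18: iterate B ← B·(1+r₀) − $540.00 for 18 months → $6,467.87.
Then at r₁ with $540.00/mo: n₂ = −ln(1 − r₁·B/P)/ln(1+r₁) ≈ 13.37 → 14 more payments.
Total paid = 31·$540.00 + $200.16 = $16,940.16; interest = $16,940.16 − $15,710.00 = $1,230.16.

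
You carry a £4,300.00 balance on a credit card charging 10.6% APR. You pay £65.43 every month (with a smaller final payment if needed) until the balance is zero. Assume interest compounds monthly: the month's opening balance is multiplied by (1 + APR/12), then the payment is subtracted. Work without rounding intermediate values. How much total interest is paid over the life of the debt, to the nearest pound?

£2,163

Monthly rate r = 10.6%/12 = 0.883333% = 0.00883333.
Payoff takes n = ⌈−ln(1 − rB₀/P)/ln(1+r)⌉ = ⌈98.781⌉ = 99 payments; the last is £51.16.
Total paid = 98·£65.43 + £51.16 = £6,463.30.
Total interest = total paid − principal = £6,463.30 − £4,300.00 = £2,163.30.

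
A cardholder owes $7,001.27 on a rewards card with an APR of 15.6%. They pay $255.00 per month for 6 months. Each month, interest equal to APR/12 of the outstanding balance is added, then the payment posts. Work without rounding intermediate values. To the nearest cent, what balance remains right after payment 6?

Monthly rate r = 15.6%/12 = 1.3% = 0.013.
Each month: B ← B·(1+r) − $255.00.
Month 1: interest $91.02; balance after payment $6,837.29.
Month 2: interest $88.88; balance after payment $6,671.17.
Month 3: interest $86.73; balance after payment $6,502.90.
Month 4: interest $84.54; balance after payment $6,332.43.
Month 5: interest $82.32; balance after payment $6,159.76.
Month 6: interest $80.08; balance after payment $5,984.83.

$5,984.83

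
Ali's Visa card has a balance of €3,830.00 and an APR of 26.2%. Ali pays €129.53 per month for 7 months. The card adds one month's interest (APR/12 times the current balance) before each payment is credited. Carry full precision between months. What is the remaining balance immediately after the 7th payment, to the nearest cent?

€3,486.81

Monthly rate r = 26.2%/12 = 2.18333% = 0.0218333.
Each month: B ← B·(1+r) − €129.53.
Month 1: interest €83.62; balance after payment €3,784.09.
Month 2: interest €82.62; balance after payment €3,737.18.
Month 3: interest €81.60; balance after payment €3,689.25.
Month 4: interest €80.55; balance after payment €3,640.26.
Month 5: interest €79.48; balance after payment €3,590.21.
Month 6: interest €78.39; balance after payment €3,539.07.
Month 7: interest €77.27; balance after payment €3,486.81.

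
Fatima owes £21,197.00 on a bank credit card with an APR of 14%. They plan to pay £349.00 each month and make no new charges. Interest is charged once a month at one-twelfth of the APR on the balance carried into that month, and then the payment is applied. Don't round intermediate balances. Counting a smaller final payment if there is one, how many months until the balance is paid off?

Monthly rate r = 14%/12 = 1.16667% = 0.0116667.
Recurrence: B ← B·(1+r) − £349.00.
Month 1: interest £247.30; balance after payment £21,095.30.
Month 2: interest £246.11; balance after payment £20,992.41.
Closed form: n = −ln(1 − rB₀/P)/ln(1+r) = −ln(0.29141)/ln(1.01167) ≈ 106.303, so the balance reaches zero during payment 107.

107 payments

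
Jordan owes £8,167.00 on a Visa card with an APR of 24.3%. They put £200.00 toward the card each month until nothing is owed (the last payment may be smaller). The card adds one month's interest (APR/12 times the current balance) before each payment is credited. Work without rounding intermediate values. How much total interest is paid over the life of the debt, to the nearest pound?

Monthly rate r = 24.3%/12 = 2.025% = 0.02025.
Payoff takes n = ⌈−ln(1 − rB₀/P)/ln(1+r)⌉ = ⌈87.488⌉ = 88 payments; the last is £98.14.
Total paid = 87·£200.00 + £98.14 = £17,498.14.
Total interest = total paid − principal = £17,498.14 − £8,167.00 = £9,331.14.

£9,331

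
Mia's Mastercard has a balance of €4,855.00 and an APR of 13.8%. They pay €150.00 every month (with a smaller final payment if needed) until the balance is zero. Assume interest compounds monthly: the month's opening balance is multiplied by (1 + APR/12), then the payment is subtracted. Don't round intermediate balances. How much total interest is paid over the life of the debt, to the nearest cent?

€1,252.55

Monthly rate r = 13.8%/12 = 1.15% = 0.0115.
Payoff takes n = ⌈−ln(1 − rB₀/P)/ln(1+r)⌉ = ⌈40.716⌉ = 41 payments; the last is €107.55.
Total paid = 40·€150.00 + €107.55 = €6,107.55.
Total interest = total paid − principal = €6,107.55 − €4,855.00 = €1,252.55.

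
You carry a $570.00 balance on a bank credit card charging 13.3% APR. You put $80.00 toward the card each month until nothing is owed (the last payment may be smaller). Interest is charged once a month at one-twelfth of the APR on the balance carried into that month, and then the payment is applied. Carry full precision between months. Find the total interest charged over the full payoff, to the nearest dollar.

Monthly rate r = 13.3%/12 = 1.10833% = 0.0110833.
Payoff takes n = ⌈−ln(1 − rB₀/P)/ln(1+r)⌉ = ⌈7.463⌉ = 8 payments; the last is $37.16.
Total paid = 7·$80.00 + $37.16 = $597.16.
Total interest = total paid − principal = $597.16 − $570.00 = $27.16.

$27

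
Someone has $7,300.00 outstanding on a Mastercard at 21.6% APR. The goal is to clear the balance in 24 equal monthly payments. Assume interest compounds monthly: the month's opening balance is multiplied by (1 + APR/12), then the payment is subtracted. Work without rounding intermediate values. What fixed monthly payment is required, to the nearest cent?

Monthly rate r = 21.6%/12 = 1.8% = 0.018.
Level-payment amortization: P = B₀·r / (1 − (1+r)^(−n)) = 7300.00·0.018 / (1 − 1.018^(−24)).
Denominator 1 − (1+r)^(−24) = 0.348291586.
P = 131.4 / 0.348291586 ≈ 377.27.

$377.27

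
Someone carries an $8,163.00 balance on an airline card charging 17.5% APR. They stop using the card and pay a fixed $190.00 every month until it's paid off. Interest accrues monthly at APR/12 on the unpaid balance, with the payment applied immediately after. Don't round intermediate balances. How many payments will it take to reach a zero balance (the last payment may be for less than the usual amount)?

69 payments

Monthly rate r = 17.5%/12 = 1.45833% = 0.0145833.
Recurrence: B ← B·(1+r) − $190.00.
Month 1: interest $119.04; balance after payment $8,092.04.
Month 2: interest $118.01; balance after payment $8,020.05.
Closed form: n = −ln(1 − rB₀/P)/ln(1+r) = −ln(0.37345)/ln(1.01458) ≈ 68.031, so the balance reaches zero during payment 69.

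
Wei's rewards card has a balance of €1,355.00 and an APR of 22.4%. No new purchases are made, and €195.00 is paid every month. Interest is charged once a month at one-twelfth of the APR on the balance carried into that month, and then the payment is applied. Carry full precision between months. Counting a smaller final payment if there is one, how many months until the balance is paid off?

Monthly rate r = 22.4%/12 = 1.86667% = 0.0186667.
Recurrence: B ← B·(1+r) − €195.00.
Month 1: interest €25.29; balance after payment €1,185.29.
Month 2: interest €22.13; balance after payment €1,012.42.
Closed form: n = −ln(1 − rB₀/P)/ln(1+r) = −ln(0.87029)/ln(1.01867) ≈ 7.512, so the balance reaches zero during payment 8.

8 payments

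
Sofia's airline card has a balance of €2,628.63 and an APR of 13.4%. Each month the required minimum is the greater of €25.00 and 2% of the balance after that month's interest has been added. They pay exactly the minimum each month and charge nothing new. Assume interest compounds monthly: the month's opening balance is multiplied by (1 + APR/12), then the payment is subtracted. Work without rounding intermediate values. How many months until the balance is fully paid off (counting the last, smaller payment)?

Monthly rate r = 13.4%/12 = 1.11667% = 0.0111667.
While 2% of the post-interest balance exceeds €25.00, each month B ← (B·(1+r))·(1 − 0.02), i.e. B shrinks by the factor (1+r)·0.98 = 0.99094.
This holds for months 1–83. Entering month 84 the balance is €1,235.33; 2% of the post-interest balance is now below €25.00, so the flat €25.00 minimum applies from here.
From month 84 a fixed €25.00 at rate r clears €1,235.33 in 73 more payments. Total: 83 + 73 = 156 months.

156 months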